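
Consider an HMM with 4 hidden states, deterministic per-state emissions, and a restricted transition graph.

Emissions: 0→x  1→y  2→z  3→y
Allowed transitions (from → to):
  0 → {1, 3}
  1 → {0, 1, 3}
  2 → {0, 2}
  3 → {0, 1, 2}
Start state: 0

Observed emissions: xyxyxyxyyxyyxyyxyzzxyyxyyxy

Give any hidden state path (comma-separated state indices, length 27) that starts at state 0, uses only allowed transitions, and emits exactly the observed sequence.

0,1,0,1,0,3,0,1,3,0,3,1,0,3,1,0,3,2,2,0,1,3,0,3,1,0,3

  t0 'x' -> {0}, take 0 (start)
  t1 'y' -> {1,3}, take 1 (0->1 ok)
  t2 'x' -> {0}, take 0 (1->0 ok)
  t3 'y' -> {1,3}, take 1 (0->1 ok)
  t4 'x' -> {0}, take 0 (1->0 ok)
  t5 'y' -> {1,3}, take 3 (0->3 ok)
  t6 'x' -> {0}, take 0 (3->0 ok)
  t7 'y' -> {1,3}, take 1 (0->1 ok)
  t8 'y' -> {1,3}, take 3 (1->3 ok)
  t9 'x' -> {0}, take 0 (3->0 ok)
  t10 'y' -> {1,3}, take 3 (0->3 ok)
  t11 'y' -> {1,3}, take 1 (3->1 ok)
  t12 'x' -> {0}, take 0 (1->0 ok)
  t13 'y' -> {1,3}, take 3 (0->3 ok)
  t14 'y' -> {1,3}, take 1 (3->1 ok)
  t15 'x' -> {0}, take 0 (1->0 ok)
  t16 'y' -> {1,3}, take 3 (0->3 ok)
  t17 'z' -> {2}, take 2 (3->2 ok)
  t18 'z' -> {2}, take 2 (2->2 ok)
  t19 'x' -> {0}, take 0 (2->0 ok)
  t20 'y' -> {1,3}, take 1 (0->1 ok)
  t21 'y' -> {1,3}, take 3 (1->3 ok)
  t22 'x' -> {0}, take 0 (3->0 ok)
  t23 'y' -> {1,3}, take 3 (0->3 ok)
  t24 'y' -> {1,3}, take 1 (3->1 ok)
  t25 'x' -> {0}, take 0 (1->0 ok)
  t26 'y' -> {1,3}, take 3 (0->3 ok)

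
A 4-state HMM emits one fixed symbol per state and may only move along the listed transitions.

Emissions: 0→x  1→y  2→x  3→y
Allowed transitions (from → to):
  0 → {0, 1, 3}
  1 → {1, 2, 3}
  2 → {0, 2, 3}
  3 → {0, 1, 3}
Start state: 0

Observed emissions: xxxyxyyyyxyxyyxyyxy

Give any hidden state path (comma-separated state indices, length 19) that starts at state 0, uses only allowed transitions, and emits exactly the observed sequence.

  pos 0: x in {0,2}, choose 0; start
  pos 1: x in {0,2}, choose 0; 0->0 ok
  pos 2: x in {0,2}, choose 0; 0->0 ok
  pos 3: y in {1,3}, choose 3; 0->3 ok
  pos 4: x in {0,2}, choose 0; 3->0 ok
  pos 5: y in {1,3}, choose 1; 0->1 ok
  pos 6: y in {1,3}, choose 3; 1->3 ok
  pos 7: y in {1,3}, choose 3; 3->3 ok
  pos 8: y in {1,3}, choose 3; 3->3 ok
  pos 9: x in {0,2}, choose 0; 3->0 ok
  pos 10: y in {1,3}, choose 1; 0->1 ok
  pos 11: x in {0,2}, choose 2; 1->2 ok
  pos 12: y in {1,3}, choose 3; 2->3 ok
  pos 13: y in {1,3}, choose 3; 3->3 ok
  pos 14: x in {0,2}, choose 0; 3->0 ok
  pos 15: y in {1,3}, choose 3; 0->3 ok
  pos 16: y in {1,3}, choose 3; 3->3 ok
  pos 17: x in {0,2}, choose 0; 3->0 ok
  pos 18: y in {1,3}, choose 3; 0->3 ok

0,0,0,3,0,1,3,3,3,0,1,2,3,3,0,3,3,0,3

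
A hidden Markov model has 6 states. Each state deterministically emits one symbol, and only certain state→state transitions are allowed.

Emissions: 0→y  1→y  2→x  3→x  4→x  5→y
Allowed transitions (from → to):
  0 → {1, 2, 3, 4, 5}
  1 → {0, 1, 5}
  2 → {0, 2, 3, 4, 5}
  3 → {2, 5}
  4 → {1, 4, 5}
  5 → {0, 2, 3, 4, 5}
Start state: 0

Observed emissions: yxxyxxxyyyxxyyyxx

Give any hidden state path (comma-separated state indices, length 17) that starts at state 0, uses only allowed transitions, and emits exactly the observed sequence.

0,2,3,5,2,2,2,0,1,0,3,2,0,1,5,2,2

  t0 'y' -> {0,1,5}, take 0 (start)
  t1 'x' -> {2,3,4}, take 2 (0->2 ok)
  t2 'x' -> {2,3,4}, take 3 (2->3 ok)
  t3 'y' -> {0,1,5}, take 5 (3->5 ok)
  t4 'x' -> {2,3,4}, take 2 (5->2 ok)
  t5 'x' -> {2,3,4}, take 2 (2->2 ok)
  t6 'x' -> {2,3,4}, take 2 (2->2 ok)
  t7 'y' -> {0,1,5}, take 0 (2->0 ok)
  t8 'y' -> {0,1,5}, take 1 (0->1 ok)
  t9 'y' -> {0,1,5}, take 0 (1->0 ok)
  t10 'x' -> {2,3,4}, take 3 (0->3 ok)
  t11 'x' -> {2,3,4}, take 2 (3->2 ok)
  t12 'y' -> {0,1,5}, take 0 (2->0 ok)
  t13 'y' -> {0,1,5}, take 1 (0->1 ok)
  t14 'y' -> {0,1,5}, take 5 (1->5 ok)
  t15 'x' -> {2,3,4}, take 2 (5->2 ok)
  t16 'x' -> {2,3,4}, take 2 (2->2 ok)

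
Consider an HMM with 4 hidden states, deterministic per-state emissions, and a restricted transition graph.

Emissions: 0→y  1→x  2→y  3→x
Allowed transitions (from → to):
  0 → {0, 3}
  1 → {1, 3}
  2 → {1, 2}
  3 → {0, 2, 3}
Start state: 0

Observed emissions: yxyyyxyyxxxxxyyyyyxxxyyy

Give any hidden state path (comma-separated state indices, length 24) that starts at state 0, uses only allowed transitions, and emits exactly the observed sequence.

  pos 0: y in {0,2}, choose 0; start
  pos 1: x in {1,3}, choose 3; 0->3 ok
  pos 2: y in {0,2}, choose 0; 3->0 ok
  pos 3: y in {0,2}, choose 0; 0->0 ok
  pos 4: y in {0,2}, choose 0; 0->0 ok
  pos 5: x in {1,3}, choose 3; 0->3 ok
  pos 6: y in {0,2}, choose 2; 3->2 ok
  pos 7: y in {0,2}, choose 2; 2->2 ok
  pos 8: x in {1,3}, choose 1; 2->1 ok
  pos 9: x in {1,3}, choose 1; 1->1 ok
  pos 10: x in {1,3}, choose 1; 1->1 ok
  pos 11: x in {1,3}, choose 3; 1->3 ok
  pos 12: x in {1,3}, choose 3; 3->3 ok
  pos 13: y in {0,2}, choose 2; 3->2 ok
  pos 14: y in {0,2}, choose 2; 2->2 ok
  pos 15: y in {0,2}, choose 2; 2->2 ok
  pos 16: y in {0,2}, choose 2; 2->2 ok
  pos 17: y in {0,2}, choose 2; 2->2 ok
  pos 18: x in {1,3}, choose 1; 2->1 ok
  pos 19: x in {1,3}, choose 1; 1->1 ok
  pos 20: x in {1,3}, choose 3; 1->3 ok
  pos 21: y in {0,2}, choose 0; 3->0 ok
  pos 22: y in {0,2}, choose 0; 0->0 ok
  pos 23: y in {0,2}, choose 0; 0->0 ok

0,3,0,0,0,3,2,2,1,1,1,3,3,2,2,2,2,2,1,1,3,0,0,0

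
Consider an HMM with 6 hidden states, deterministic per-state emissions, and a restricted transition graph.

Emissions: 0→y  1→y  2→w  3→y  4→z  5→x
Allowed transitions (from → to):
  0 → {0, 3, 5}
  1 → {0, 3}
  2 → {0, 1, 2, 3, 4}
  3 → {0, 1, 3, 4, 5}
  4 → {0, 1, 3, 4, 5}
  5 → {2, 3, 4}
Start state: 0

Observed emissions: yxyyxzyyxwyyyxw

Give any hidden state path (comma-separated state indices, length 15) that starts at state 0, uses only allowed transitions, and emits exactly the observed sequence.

  pos 0: y in {0,1,3}, choose 0; start
  pos 1: x in {5}, choose 5; 0->5 ok
  pos 2: y in {0,1,3}, choose 3; 5->3 ok
  pos 3: y in {0,1,3}, choose 3; 3->3 ok
  pos 4: x in {5}, choose 5; 3->5 ok
  pos 5: z in {4}, choose 4; 5->4 ok
  pos 6: y in {0,1,3}, choose 1; 4->1 ok
  pos 7: y in {0,1,3}, choose 3; 1->3 ok
  pos 8: x in {5}, choose 5; 3->5 ok
  pos 9: w in {2}, choose 2; 5->2 ok
  pos 10: y in {0,1,3}, choose 1; 2->1 ok
  pos 11: y in {0,1,3}, choose 0; 1->0 ok
  pos 12: y in {0,1,3}, choose 0; 0->0 ok
  pos 13: x in {5}, choose 5; 0->5 ok
  pos 14: w in {2}, choose 2; 5->2 ok

0,5,3,3,5,4,1,3,5,2,1,0,0,5,2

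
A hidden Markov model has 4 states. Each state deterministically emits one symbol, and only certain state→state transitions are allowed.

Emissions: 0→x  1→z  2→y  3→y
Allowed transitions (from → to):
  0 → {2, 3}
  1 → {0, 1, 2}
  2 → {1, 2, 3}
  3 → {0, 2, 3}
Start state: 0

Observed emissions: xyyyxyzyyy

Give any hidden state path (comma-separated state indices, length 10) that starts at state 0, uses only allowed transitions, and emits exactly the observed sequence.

  t0 'x' -> {0}, take 0 (start)
  t1 'y' -> {2,3}, take 2 (0->2 ok)
  t2 'y' -> {2,3}, take 2 (2->2 ok)
  t3 'y' -> {2,3}, take 3 (2->3 ok)
  t4 'x' -> {0}, take 0 (3->0 ok)
  t5 'y' -> {2,3}, take 2 (0->2 ok)
  t6 'z' -> {1}, take 1 (2->1 ok)
  t7 'y' -> {2,3}, take 2 (1->2 ok)
  t8 'y' -> {2,3}, take 3 (2->3 ok)
  t9 'y' -> {2,3}, take 3 (3->3 ok)

0,2,2,3,0,2,1,2,3,3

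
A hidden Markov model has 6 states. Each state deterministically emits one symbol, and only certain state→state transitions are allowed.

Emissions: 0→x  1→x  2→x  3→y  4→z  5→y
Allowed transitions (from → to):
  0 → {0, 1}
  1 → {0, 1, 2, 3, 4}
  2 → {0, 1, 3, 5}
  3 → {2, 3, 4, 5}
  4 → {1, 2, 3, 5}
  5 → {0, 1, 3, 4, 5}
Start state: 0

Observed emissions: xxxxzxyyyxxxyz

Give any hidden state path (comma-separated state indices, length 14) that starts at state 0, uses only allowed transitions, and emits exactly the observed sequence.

  t0 'x' -> {0,1,2}, take 0 (start)
  t1 'x' -> {0,1,2}, take 0 (0->0 ok)
  t2 'x' -> {0,1,2}, take 1 (0->1 ok)
  t3 'x' -> {0,1,2}, take 1 (1->1 ok)
  t4 'z' -> {4}, take 4 (1->4 ok)
  t5 'x' -> {0,1,2}, take 1 (4->1 ok)
  t6 'y' -> {3,5}, take 3 (1->3 ok)
  t7 'y' -> {3,5}, take 3 (3->3 ok)
  t8 'y' -> {3,5}, take 3 (3->3 ok)
  t9 'x' -> {0,1,2}, take 2 (3->2 ok)
  t10 'x' -> {0,1,2}, take 0 (2->0 ok)
  t11 'x' -> {0,1,2}, take 1 (0->1 ok)
  t12 'y' -> {3,5}, take 3 (1->3 ok)
  t13 'z' -> {4}, take 4 (3->4 ok)

0,0,1,1,4,1,3,3,3,2,0,1,3,4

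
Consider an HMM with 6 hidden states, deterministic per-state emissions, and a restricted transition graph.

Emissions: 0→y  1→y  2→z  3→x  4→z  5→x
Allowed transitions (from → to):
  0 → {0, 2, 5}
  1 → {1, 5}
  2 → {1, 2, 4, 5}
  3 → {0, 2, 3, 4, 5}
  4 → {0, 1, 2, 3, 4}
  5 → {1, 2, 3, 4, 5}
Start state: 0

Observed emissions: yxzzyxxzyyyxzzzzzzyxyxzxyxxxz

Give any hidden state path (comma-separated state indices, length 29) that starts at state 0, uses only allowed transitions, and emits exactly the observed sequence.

0,5,4,2,1,5,5,2,1,1,1,5,2,2,2,2,4,4,1,5,1,5,4,3,0,5,5,3,4

  0: obs=y cand={0,1} pick 0 [start]
  1: obs=x cand={3,5} pick 5 [0->5 ok]
  2: obs=z cand={2,4} pick 4 [5->4 ok]
  3: obs=z cand={2,4} pick 2 [4->2 ok]
  4: obs=y cand={0,1} pick 1 [2->1 ok]
  5: obs=x cand={3,5} pick 5 [1->5 ok]
  6: obs=x cand={3,5} pick 5 [5->5 ok]
  7: obs=z cand={2,4} pick 2 [5->2 ok]
  8: obs=y cand={0,1} pick 1 [2->1 ok]
  9: obs=y cand={0,1} pick 1 [1->1 ok]
  10: obs=y cand={0,1} pick 1 [1->1 ok]
  11: obs=x cand={3,5} pick 5 [1->5 ok]
  12: obs=z cand={2,4} pick 2 [5->2 ok]
  13: obs=z cand={2,4} pick 2 [2->2 ok]
  14: obs=z cand={2,4} pick 2 [2->2 ok]
  15: obs=z cand={2,4} pick 2 [2->2 ok]
  16: obs=z cand={2,4} pick 4 [2->4 ok]
  17: obs=z cand={2,4} pick 4 [4->4 ok]
  18: obs=y cand={0,1} pick 1 [4->1 ok]
  19: obs=x cand={3,5} pick 5 [1->5 ok]
  20: obs=y cand={0,1} pick 1 [5->1 ok]
  21: obs=x cand={3,5} pick 5 [1->5 ok]
  22: obs=z cand={2,4} pick 4 [5->4 ok]
  23: obs=x cand={3,5} pick 3 [4->3 ok]
  24: obs=y cand={0,1} pick 0 [3->0 ok]
  25: obs=x cand={3,5} pick 5 [0->5 ok]
  26: obs=x cand={3,5} pick 5 [5->5 ok]
  27: obs=x cand={3,5} pick 3 [5->3 ok]
  28: obs=z cand={2,4} pick 4 [3->4 ok]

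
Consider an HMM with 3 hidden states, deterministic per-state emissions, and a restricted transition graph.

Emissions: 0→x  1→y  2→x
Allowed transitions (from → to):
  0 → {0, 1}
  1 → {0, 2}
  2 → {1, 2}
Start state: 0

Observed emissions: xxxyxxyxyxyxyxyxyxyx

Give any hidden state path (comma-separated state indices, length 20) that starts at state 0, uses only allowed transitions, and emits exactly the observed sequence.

  pos 0: x in {0,2}, choose 0; start
  pos 1: x in {0,2}, choose 0; 0->0 ok
  pos 2: x in {0,2}, choose 0; 0->0 ok
  pos 3: y in {1}, choose 1; 0->1 ok
  pos 4: x in {0,2}, choose 2; 1->2 ok
  pos 5: x in {0,2}, choose 2; 2->2 ok
  pos 6: y in {1}, choose 1; 2->1 ok
  pos 7: x in {0,2}, choose 0; 1->0 ok
  pos 8: y in {1}, choose 1; 0->1 ok
  pos 9: x in {0,2}, choose 2; 1->2 ok
  pos 10: y in {1}, choose 1; 2->1 ok
  pos 11: x in {0,2}, choose 2; 1->2 ok
  pos 12: y in {1}, choose 1; 2->1 ok
  pos 13: x in {0,2}, choose 0; 1->0 ok
  pos 14: y in {1}, choose 1; 0->1 ok
  pos 15: x in {0,2}, choose 2; 1->2 ok
  pos 16: y in {1}, choose 1; 2->1 ok
  pos 17: x in {0,2}, choose 2; 1->2 ok
  pos 18: y in {1}, choose 1; 2->1 ok
  pos 19: x in {0,2}, choose 0; 1->0 ok

0,0,0,1,2,2,1,0,1,2,1,2,1,0,1,2,1,2,1,0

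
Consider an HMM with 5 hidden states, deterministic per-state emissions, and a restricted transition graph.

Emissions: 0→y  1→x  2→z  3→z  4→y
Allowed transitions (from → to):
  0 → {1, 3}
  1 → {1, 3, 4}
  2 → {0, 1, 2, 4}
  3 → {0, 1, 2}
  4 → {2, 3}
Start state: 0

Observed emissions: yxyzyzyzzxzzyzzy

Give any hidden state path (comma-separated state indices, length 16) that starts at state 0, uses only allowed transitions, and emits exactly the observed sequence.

0,1,4,2,0,3,0,3,2,1,3,2,4,3,2,0

  0: obs=y cand={0,4} pick 0 [start]
  1: obs=x cand={1} pick 1 [0->1 ok]
  2: obs=y cand={0,4} pick 4 [1->4 ok]
  3: obs=z cand={2,3} pick 2 [4->2 ok]
  4: obs=y cand={0,4} pick 0 [2->0 ok]
  5: obs=z cand={2,3} pick 3 [0->3 ok]
  6: obs=y cand={0,4} pick 0 [3->0 ok]
  7: obs=z cand={2,3} pick 3 [0->3 ok]
  8: obs=z cand={2,3} pick 2 [3->2 ok]
  9: obs=x cand={1} pick 1 [2->1 ok]
  10: obs=z cand={2,3} pick 3 [1->3 ok]
  11: obs=z cand={2,3} pick 2 [3->2 ok]
  12: obs=y cand={0,4} pick 4 [2->4 ok]
  13: obs=z cand={2,3} pick 3 [4->3 ok]
  14: obs=z cand={2,3} pick 2 [3->2 ok]
  15: obs=y cand={0,4} pick 0 [2->0 ok]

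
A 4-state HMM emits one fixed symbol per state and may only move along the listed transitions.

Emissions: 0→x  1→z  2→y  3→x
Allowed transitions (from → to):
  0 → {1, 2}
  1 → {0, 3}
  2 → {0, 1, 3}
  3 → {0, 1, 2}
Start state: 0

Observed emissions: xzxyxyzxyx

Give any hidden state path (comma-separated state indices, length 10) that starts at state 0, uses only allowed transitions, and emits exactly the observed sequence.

0,1,3,2,0,2,1,0,2,3

  pos 0: x in {0,3}, choose 0; start
  pos 1: z in {1}, choose 1; 0->1 ok
  pos 2: x in {0,3}, choose 3; 1->3 ok
  pos 3: y in {2}, choose 2; 3->2 ok
  pos 4: x in {0,3}, choose 0; 2->0 ok
  pos 5: y in {2}, choose 2; 0->2 ok
  pos 6: z in {1}, choose 1; 2->1 ok
  pos 7: x in {0,3}, choose 0; 1->0 ok
  pos 8: y in {2}, choose 2; 0->2 ok
  pos 9: x in {0,3}, choose 3; 2->3 ok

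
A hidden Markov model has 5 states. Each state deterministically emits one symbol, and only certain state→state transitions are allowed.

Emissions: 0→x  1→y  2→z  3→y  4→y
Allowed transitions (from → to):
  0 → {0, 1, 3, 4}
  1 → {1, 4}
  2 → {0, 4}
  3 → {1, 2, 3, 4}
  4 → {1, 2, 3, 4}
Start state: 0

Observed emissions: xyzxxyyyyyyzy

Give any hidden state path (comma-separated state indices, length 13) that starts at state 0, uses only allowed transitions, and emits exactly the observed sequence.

  t0 'x' -> {0}, take 0 (start)
  t1 'y' -> {1,3,4}, take 3 (0->3 ok)
  t2 'z' -> {2}, take 2 (3->2 ok)
  t3 'x' -> {0}, take 0 (2->0 ok)
  t4 'x' -> {0}, take 0 (0->0 ok)
  t5 'y' -> {1,3,4}, take 4 (0->4 ok)
  t6 'y' -> {1,3,4}, take 1 (4->1 ok)
  t7 'y' -> {1,3,4}, take 1 (1->1 ok)
  t8 'y' -> {1,3,4}, take 1 (1->1 ok)
  t9 'y' -> {1,3,4}, take 1 (1->1 ok)
  t10 'y' -> {1,3,4}, take 4 (1->4 ok)
  t11 'z' -> {2}, take 2 (4->2 ok)
  t12 'y' -> {1,3,4}, take 4 (2->4 ok)

0,3,2,0,0,4,1,1,1,1,4,2,4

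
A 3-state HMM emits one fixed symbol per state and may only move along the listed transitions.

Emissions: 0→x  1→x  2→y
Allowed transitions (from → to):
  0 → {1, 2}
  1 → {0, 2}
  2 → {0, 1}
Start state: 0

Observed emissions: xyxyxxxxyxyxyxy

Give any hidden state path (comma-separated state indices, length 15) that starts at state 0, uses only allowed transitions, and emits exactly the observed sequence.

  pos 0: x in {0,1}, choose 0; start
  pos 1: y in {2}, choose 2; 0->2 ok
  pos 2: x in {0,1}, choose 1; 2->1 ok
  pos 3: y in {2}, choose 2; 1->2 ok
  pos 4: x in {0,1}, choose 0; 2->0 ok
  pos 5: x in {0,1}, choose 1; 0->1 ok
  pos 6: x in {0,1}, choose 0; 1->0 ok
  pos 7: x in {0,1}, choose 1; 0->1 ok
  pos 8: y in {2}, choose 2; 1->2 ok
  pos 9: x in {0,1}, choose 0; 2->0 ok
  pos 10: y in {2}, choose 2; 0->2 ok
  pos 11: x in {0,1}, choose 0; 2->0 ok
  pos 12: y in {2}, choose 2; 0->2 ok
  pos 13: x in {0,1}, choose 1; 2->1 ok
  pos 14: y in {2}, choose 2; 1->2 ok

0,2,1,2,0,1,0,1,2,0,2,0,2,1,2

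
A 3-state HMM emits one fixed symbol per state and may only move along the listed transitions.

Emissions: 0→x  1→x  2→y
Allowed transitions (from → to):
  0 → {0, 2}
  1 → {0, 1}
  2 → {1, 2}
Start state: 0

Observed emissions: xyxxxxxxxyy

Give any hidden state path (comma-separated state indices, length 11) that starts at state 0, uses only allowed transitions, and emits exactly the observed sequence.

  t0 'x' -> {0,1}, take 0 (start)
  t1 'y' -> {2}, take 2 (0->2 ok)
  t2 'x' -> {0,1}, take 1 (2->1 ok)
  t3 'x' -> {0,1}, take 1 (1->1 ok)
  t4 'x' -> {0,1}, take 1 (1->1 ok)
  t5 'x' -> {0,1}, take 0 (1->0 ok)
  t6 'x' -> {0,1}, take 0 (0->0 ok)
  t7 'x' -> {0,1}, take 0 (0->0 ok)
  t8 'x' -> {0,1}, take 0 (0->0 ok)
  t9 'y' -> {2}, take 2 (0->2 ok)
  t10 'y' -> {2}, take 2 (2->2 ok)

0,2,1,1,1,0,0,0,0,2,2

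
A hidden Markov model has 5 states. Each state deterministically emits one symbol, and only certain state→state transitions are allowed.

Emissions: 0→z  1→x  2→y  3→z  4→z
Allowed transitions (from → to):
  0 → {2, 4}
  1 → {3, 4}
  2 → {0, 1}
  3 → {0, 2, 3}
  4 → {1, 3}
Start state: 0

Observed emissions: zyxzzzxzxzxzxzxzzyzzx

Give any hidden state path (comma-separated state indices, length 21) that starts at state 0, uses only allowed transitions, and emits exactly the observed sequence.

0,2,1,3,0,4,1,4,1,4,1,4,1,4,1,3,0,2,0,4,1

  [0] z  {0,3,4}  => 0  start
  [1] y  {2}  => 2  0->2 ok
  [2] x  {1}  => 1  2->1 ok
  [3] z  {0,3,4}  => 3  1->3 ok
  [4] z  {0,3,4}  => 0  3->0 ok
  [5] z  {0,3,4}  => 4  0->4 ok
  [6] x  {1}  => 1  4->1 ok
  [7] z  {0,3,4}  => 4  1->4 ok
  [8] x  {1}  => 1  4->1 ok
  [9] z  {0,3,4}  => 4  1->4 ok
  [10] x  {1}  => 1  4->1 ok
  [11] z  {0,3,4}  => 4  1->4 ok
  [12] x  {1}  => 1  4->1 ok
  [13] z  {0,3,4}  => 4  1->4 ok
  [14] x  {1}  => 1  4->1 ok
  [15] z  {0,3,4}  => 3  1->3 ok
  [16] z  {0,3,4}  => 0  3->0 ok
  [17] y  {2}  => 2  0->2 ok
  [18] z  {0,3,4}  => 0  2->0 ok
  [19] z  {0,3,4}  => 4  0->4 ok
  [20] x  {1}  => 1  4->1 ok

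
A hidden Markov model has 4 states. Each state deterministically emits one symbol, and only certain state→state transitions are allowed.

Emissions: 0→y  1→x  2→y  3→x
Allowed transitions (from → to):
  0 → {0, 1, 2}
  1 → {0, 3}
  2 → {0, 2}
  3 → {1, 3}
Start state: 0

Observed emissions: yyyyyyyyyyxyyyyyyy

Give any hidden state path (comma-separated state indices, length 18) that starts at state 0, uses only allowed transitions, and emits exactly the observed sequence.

  t0 'y' -> {0,2}, take 0 (start)
  t1 'y' -> {0,2}, take 0 (0->0 ok)
  t2 'y' -> {0,2}, take 2 (0->2 ok)
  t3 'y' -> {0,2}, take 0 (2->0 ok)
  t4 'y' -> {0,2}, take 2 (0->2 ok)
  t5 'y' -> {0,2}, take 2 (2->2 ok)
  t6 'y' -> {0,2}, take 0 (2->0 ok)
  t7 'y' -> {0,2}, take 2 (0->2 ok)
  t8 'y' -> {0,2}, take 0 (2->0 ok)
  t9 'y' -> {0,2}, take 0 (0->0 ok)
  t10 'x' -> {1,3}, take 1 (0->1 ok)
  t11 'y' -> {0,2}, take 0 (1->0 ok)
  t12 'y' -> {0,2}, take 2 (0->2 ok)
  t13 'y' -> {0,2}, take 2 (2->2 ok)
  t14 'y' -> {0,2}, take 0 (2->0 ok)
  t15 'y' -> {0,2}, take 2 (0->2 ok)
  t16 'y' -> {0,2}, take 2 (2->2 ok)
  t17 'y' -> {0,2}, take 0 (2->0 ok)

0,0,2,0,2,2,0,2,0,0,1,0,2,2,0,2,2,0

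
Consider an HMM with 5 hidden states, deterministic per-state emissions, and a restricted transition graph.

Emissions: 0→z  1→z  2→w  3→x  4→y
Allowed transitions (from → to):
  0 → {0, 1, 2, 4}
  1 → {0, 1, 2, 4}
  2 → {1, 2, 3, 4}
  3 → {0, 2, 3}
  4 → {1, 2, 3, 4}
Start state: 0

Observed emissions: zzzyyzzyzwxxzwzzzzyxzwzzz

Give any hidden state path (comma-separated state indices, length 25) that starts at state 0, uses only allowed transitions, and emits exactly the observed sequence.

  pos 0: z in {0,1}, choose 0; start
  pos 1: z in {0,1}, choose 0; 0->0 ok
  pos 2: z in {0,1}, choose 0; 0->0 ok
  pos 3: y in {4}, choose 4; 0->4 ok
  pos 4: y in {4}, choose 4; 4->4 ok
  pos 5: z in {0,1}, choose 1; 4->1 ok
  pos 6: z in {0,1}, choose 0; 1->0 ok
  pos 7: y in {4}, choose 4; 0->4 ok
  pos 8: z in {0,1}, choose 1; 4->1 ok
  pos 9: w in {2}, choose 2; 1->2 ok
  pos 10: x in {3}, choose 3; 2->3 ok
  pos 11: x in {3}, choose 3; 3->3 ok
  pos 12: z in {0,1}, choose 0; 3->0 ok
  pos 13: w in {2}, choose 2; 0->2 ok
  pos 14: z in {0,1}, choose 1; 2->1 ok
  pos 15: z in {0,1}, choose 0; 1->0 ok
  pos 16: z in {0,1}, choose 0; 0->0 ok
  pos 17: z in {0,1}, choose 1; 0->1 ok
  pos 18: y in {4}, choose 4; 1->4 ok
  pos 19: x in {3}, choose 3; 4->3 ok
  pos 20: z in {0,1}, choose 0; 3->0 ok
  pos 21: w in {2}, choose 2; 0->2 ok
  pos 22: z in {0,1}, choose 1; 2->1 ok
  pos 23: z in {0,1}, choose 1; 1->1 ok
  pos 24: z in {0,1}, choose 0; 1->0 ok

0,0,0,4,4,1,0,4,1,2,3,3,0,2,1,0,0,1,4,3,0,2,1,1,0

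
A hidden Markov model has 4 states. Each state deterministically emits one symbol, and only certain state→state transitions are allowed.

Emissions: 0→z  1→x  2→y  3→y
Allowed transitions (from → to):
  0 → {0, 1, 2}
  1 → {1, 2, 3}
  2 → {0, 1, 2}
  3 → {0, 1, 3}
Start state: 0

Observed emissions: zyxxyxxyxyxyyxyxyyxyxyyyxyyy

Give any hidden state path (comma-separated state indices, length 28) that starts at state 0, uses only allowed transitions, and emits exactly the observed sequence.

0,2,1,1,3,1,1,3,1,3,1,3,3,1,2,1,2,2,1,2,1,3,3,3,1,3,3,3

  [0] z  {0}  => 0  start
  [1] y  {2,3}  => 2  0->2 ok
  [2] x  {1}  => 1  2->1 ok
  [3] x  {1}  => 1  1->1 ok
  [4] y  {2,3}  => 3  1->3 ok
  [5] x  {1}  => 1  3->1 ok
  [6] x  {1}  => 1  1->1 ok
  [7] y  {2,3}  => 3  1->3 ok
  [8] x  {1}  => 1  3->1 ok
  [9] y  {2,3}  => 3  1->3 ok
  [10] x  {1}  => 1  3->1 ok
  [11] y  {2,3}  => 3  1->3 ok
  [12] y  {2,3}  => 3  3->3 ok
  [13] x  {1}  => 1  3->1 ok
  [14] y  {2,3}  => 2  1->2 ok
  [15] x  {1}  => 1  2->1 ok
  [16] y  {2,3}  => 2  1->2 ok
  [17] y  {2,3}  => 2  2->2 ok
  [18] x  {1}  => 1  2->1 ok
  [19] y  {2,3}  => 2  1->2 ok
  [20] x  {1}  => 1  2->1 ok
  [21] y  {2,3}  => 3  1->3 ok
  [22] y  {2,3}  => 3  3->3 ok
  [23] y  {2,3}  => 3  3->3 ok
  [24] x  {1}  => 1  3->1 ok
  [25] y  {2,3}  => 3  1->3 ok
  [26] y  {2,3}  => 3  3->3 ok
  [27] y  {2,3}  => 3  3->3 ok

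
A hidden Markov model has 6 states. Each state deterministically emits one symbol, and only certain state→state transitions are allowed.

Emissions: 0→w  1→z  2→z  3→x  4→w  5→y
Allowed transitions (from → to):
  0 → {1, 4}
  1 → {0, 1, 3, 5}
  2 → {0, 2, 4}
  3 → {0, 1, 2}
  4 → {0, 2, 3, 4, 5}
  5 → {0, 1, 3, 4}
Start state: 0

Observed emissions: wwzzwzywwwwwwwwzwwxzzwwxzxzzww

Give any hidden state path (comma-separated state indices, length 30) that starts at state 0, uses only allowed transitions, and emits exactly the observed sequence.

  [0] w  {0,4}  => 0  start
  [1] w  {0,4}  => 4  0->4 ok
  [2] z  {1,2}  => 2  4->2 ok
  [3] z  {1,2}  => 2  2->2 ok
  [4] w  {0,4}  => 0  2->0 ok
  [5] z  {1,2}  => 1  0->1 ok
  [6] y  {5}  => 5  1->5 ok
  [7] w  {0,4}  => 4  5->4 ok
  [8] w  {0,4}  => 0  4->0 ok
  [9] w  {0,4}  => 4  0->4 ok
  [10] w  {0,4}  => 0  4->0 ok
  [11] w  {0,4}  => 4  0->4 ok
  [12] w  {0,4}  => 4  4->4 ok
  [13] w  {0,4}  => 0  4->0 ok
  [14] w  {0,4}  => 4  0->4 ok
  [15] z  {1,2}  => 2  4->2 ok
  [16] w  {0,4}  => 4  2->4 ok
  [17] w  {0,4}  => 4  4->4 ok
  [18] x  {3}  => 3  4->3 ok
  [19] z  {1,2}  => 2  3->2 ok
  [20] z  {1,2}  => 2  2->2 ok
  [21] w  {0,4}  => 4  2->4 ok
  [22] w  {0,4}  => 4  4->4 ok
  [23] x  {3}  => 3  4->3 ok
  [24] z  {1,2}  => 1  3->1 ok
  [25] x  {3}  => 3  1->3 ok
  [26] z  {1,2}  => 1  3->1 ok
  [27] z  {1,2}  => 1  1->1 ok
  [28] w  {0,4}  => 0  1->0 ok
  [29] w  {0,4}  => 4  0->4 ok

0,4,2,2,0,1,5,4,0,4,0,4,4,0,4,2,4,4,3,2,2,4,4,3,1,3,1,1,0,4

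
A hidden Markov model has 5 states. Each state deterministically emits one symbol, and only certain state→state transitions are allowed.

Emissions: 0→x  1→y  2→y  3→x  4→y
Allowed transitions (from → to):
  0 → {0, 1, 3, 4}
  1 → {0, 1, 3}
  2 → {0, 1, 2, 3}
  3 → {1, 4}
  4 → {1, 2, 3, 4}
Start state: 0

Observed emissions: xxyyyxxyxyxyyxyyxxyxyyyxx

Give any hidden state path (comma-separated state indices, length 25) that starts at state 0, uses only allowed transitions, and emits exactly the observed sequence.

  t0 'x' -> {0,3}, take 0 (start)
  t1 'x' -> {0,3}, take 3 (0->3 ok)
  t2 'y' -> {1,2,4}, take 1 (3->1 ok)
  t3 'y' -> {1,2,4}, take 1 (1->1 ok)
  t4 'y' -> {1,2,4}, take 1 (1->1 ok)
  t5 'x' -> {0,3}, take 0 (1->0 ok)
  t6 'x' -> {0,3}, take 0 (0->0 ok)
  t7 'y' -> {1,2,4}, take 4 (0->4 ok)
  t8 'x' -> {0,3}, take 3 (4->3 ok)
  t9 'y' -> {1,2,4}, take 1 (3->1 ok)
  t10 'x' -> {0,3}, take 0 (1->0 ok)
  t11 'y' -> {1,2,4}, take 1 (0->1 ok)
  t12 'y' -> {1,2,4}, take 1 (1->1 ok)
  t13 'x' -> {0,3}, take 3 (1->3 ok)
  t14 'y' -> {1,2,4}, take 1 (3->1 ok)
  t15 'y' -> {1,2,4}, take 1 (1->1 ok)
  t16 'x' -> {0,3}, take 0 (1->0 ok)
  t17 'x' -> {0,3}, take 0 (0->0 ok)
  t18 'y' -> {1,2,4}, take 1 (0->1 ok)
  t19 'x' -> {0,3}, take 3 (1->3 ok)
  t20 'y' -> {1,2,4}, take 1 (3->1 ok)
  t21 'y' -> {1,2,4}, take 1 (1->1 ok)
  t22 'y' -> {1,2,4}, take 1 (1->1 ok)
  t23 'x' -> {0,3}, take 0 (1->0 ok)
  t24 'x' -> {0,3}, take 3 (0->3 ok)

0,3,1,1,1,0,0,4,3,1,0,1,1,3,1,1,0,0,1,3,1,1,1,0,3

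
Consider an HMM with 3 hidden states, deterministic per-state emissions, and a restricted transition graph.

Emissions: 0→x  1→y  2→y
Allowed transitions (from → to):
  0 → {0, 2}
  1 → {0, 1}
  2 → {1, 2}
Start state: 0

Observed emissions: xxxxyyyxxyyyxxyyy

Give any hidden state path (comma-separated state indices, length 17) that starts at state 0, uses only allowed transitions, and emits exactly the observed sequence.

0,0,0,0,2,2,1,0,0,2,1,1,0,0,2,2,2

  [0] x  {0}  => 0  start
  [1] x  {0}  => 0  0->0 ok
  [2] x  {0}  => 0  0->0 ok
  [3] x  {0}  => 0  0->0 ok
  [4] y  {1,2}  => 2  0->2 ok
  [5] y  {1,2}  => 2  2->2 ok
  [6] y  {1,2}  => 1  2->1 ok
  [7] x  {0}  => 0  1->0 ok
  [8] x  {0}  => 0  0->0 ok
  [9] y  {1,2}  => 2  0->2 ok
  [10] y  {1,2}  => 1  2->1 ok
  [11] y  {1,2}  => 1  1->1 ok
  [12] x  {0}  => 0  1->0 ok
  [13] x  {0}  => 0  0->0 ok
  [14] y  {1,2}  => 2  0->2 ok
  [15] y  {1,2}  => 2  2->2 ok
  [16] y  {1,2}  => 2  2->2 ok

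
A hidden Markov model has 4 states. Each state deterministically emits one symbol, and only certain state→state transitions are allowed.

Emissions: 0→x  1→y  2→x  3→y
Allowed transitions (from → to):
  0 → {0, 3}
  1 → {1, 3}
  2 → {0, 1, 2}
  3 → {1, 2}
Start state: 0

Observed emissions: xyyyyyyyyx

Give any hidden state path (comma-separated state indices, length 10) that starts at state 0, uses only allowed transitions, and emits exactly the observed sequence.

0,3,1,1,1,3,1,1,3,2

  pos 0: x in {0,2}, choose 0; start
  pos 1: y in {1,3}, choose 3; 0->3 ok
  pos 2: y in {1,3}, choose 1; 3->1 ok
  pos 3: y in {1,3}, choose 1; 1->1 ok
  pos 4: y in {1,3}, choose 1; 1->1 ok
  pos 5: y in {1,3}, choose 3; 1->3 ok
  pos 6: y in {1,3}, choose 1; 3->1 ok
  pos 7: y in {1,3}, choose 1; 1->1 ok
  pos 8: y in {1,3}, choose 3; 1->3 ok
  pos 9: x in {0,2}, choose 2; 3->2 ok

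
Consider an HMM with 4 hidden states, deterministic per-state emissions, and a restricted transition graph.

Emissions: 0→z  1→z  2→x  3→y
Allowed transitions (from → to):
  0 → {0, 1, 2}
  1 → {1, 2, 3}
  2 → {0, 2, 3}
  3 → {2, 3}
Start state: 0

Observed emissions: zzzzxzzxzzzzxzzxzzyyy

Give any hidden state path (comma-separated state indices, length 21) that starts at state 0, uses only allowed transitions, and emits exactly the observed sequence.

0,1,1,1,2,0,1,2,0,0,0,1,2,0,1,2,0,1,3,3,3

  0: obs=z cand={0,1} pick 0 [start]
  1: obs=z cand={0,1} pick 1 [0->1 ok]
  2: obs=z cand={0,1} pick 1 [1->1 ok]
  3: obs=z cand={0,1} pick 1 [1->1 ok]
  4: obs=x cand={2} pick 2 [1->2 ok]
  5: obs=z cand={0,1} pick 0 [2->0 ok]
  6: obs=z cand={0,1} pick 1 [0->1 ok]
  7: obs=x cand={2} pick 2 [1->2 ok]
  8: obs=z cand={0,1} pick 0 [2->0 ok]
  9: obs=z cand={0,1} pick 0 [0->0 ok]
  10: obs=z cand={0,1} pick 0 [0->0 ok]
  11: obs=z cand={0,1} pick 1 [0->1 ok]
  12: obs=x cand={2} pick 2 [1->2 ok]
  13: obs=z cand={0,1} pick 0 [2->0 ok]
  14: obs=z cand={0,1} pick 1 [0->1 ok]
  15: obs=x cand={2} pick 2 [1->2 ok]
  16: obs=z cand={0,1} pick 0 [2->0 ok]
  17: obs=z cand={0,1} pick 1 [0->1 ok]
  18: obs=y cand={3} pick 3 [1->3 ok]
  19: obs=y cand={3} pick 3 [3->3 ok]
  20: obs=y cand={3} pick 3 [3->3 ok]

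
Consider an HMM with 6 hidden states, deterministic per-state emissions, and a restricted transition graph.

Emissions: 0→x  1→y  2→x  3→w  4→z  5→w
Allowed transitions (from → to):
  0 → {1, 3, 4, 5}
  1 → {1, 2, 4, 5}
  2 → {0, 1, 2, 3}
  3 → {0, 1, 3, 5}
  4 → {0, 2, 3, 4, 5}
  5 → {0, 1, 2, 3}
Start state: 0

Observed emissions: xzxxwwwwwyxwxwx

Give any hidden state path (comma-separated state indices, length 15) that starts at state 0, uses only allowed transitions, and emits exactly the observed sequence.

  t0 'x' -> {0,2}, take 0 (start)
  t1 'z' -> {4}, take 4 (0->4 ok)
  t2 'x' -> {0,2}, take 2 (4->2 ok)
  t3 'x' -> {0,2}, take 0 (2->0 ok)
  t4 'w' -> {3,5}, take 5 (0->5 ok)
  t5 'w' -> {3,5}, take 3 (5->3 ok)
  t6 'w' -> {3,5}, take 3 (3->3 ok)
  t7 'w' -> {3,5}, take 3 (3->3 ok)
  t8 'w' -> {3,5}, take 3 (3->3 ok)
  t9 'y' -> {1}, take 1 (3->1 ok)
  t10 'x' -> {0,2}, take 2 (1->2 ok)
  t11 'w' -> {3,5}, take 3 (2->3 ok)
  t12 'x' -> {0,2}, take 0 (3->0 ok)
  t13 'w' -> {3,5}, take 5 (0->5 ok)
  t14 'x' -> {0,2}, take 2 (5->2 ok)

0,4,2,0,5,3,3,3,3,1,2,3,0,5,2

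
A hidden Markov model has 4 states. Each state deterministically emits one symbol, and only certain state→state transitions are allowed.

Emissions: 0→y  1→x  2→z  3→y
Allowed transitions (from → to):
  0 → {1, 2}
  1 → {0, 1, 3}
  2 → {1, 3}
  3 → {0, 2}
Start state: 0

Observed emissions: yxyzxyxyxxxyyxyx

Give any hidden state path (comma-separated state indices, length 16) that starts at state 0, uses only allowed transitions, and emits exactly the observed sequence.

  t0 'y' -> {0,3}, take 0 (start)
  t1 'x' -> {1}, take 1 (0->1 ok)
  t2 'y' -> {0,3}, take 3 (1->3 ok)
  t3 'z' -> {2}, take 2 (3->2 ok)
  t4 'x' -> {1}, take 1 (2->1 ok)
  t5 'y' -> {0,3}, take 0 (1->0 ok)
  t6 'x' -> {1}, take 1 (0->1 ok)
  t7 'y' -> {0,3}, take 0 (1->0 ok)
  t8 'x' -> {1}, take 1 (0->1 ok)
  t9 'x' -> {1}, take 1 (1->1 ok)
  t10 'x' -> {1}, take 1 (1->1 ok)
  t11 'y' -> {0,3}, take 3 (1->3 ok)
  t12 'y' -> {0,3}, take 0 (3->0 ok)
  t13 'x' -> {1}, take 1 (0->1 ok)
  t14 'y' -> {0,3}, take 0 (1->0 ok)
  t15 'x' -> {1}, take 1 (0->1 ok)

0,1,3,2,1,0,1,0,1,1,1,3,0,1,0,1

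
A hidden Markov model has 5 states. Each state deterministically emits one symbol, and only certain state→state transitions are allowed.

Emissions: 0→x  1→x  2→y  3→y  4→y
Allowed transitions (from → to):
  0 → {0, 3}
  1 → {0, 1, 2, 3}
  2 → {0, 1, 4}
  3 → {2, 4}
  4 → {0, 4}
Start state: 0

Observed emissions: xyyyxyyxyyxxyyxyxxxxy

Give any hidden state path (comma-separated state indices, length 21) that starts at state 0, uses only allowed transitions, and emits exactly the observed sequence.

  t0 'x' -> {0,1}, take 0 (start)
  t1 'y' -> {2,3,4}, take 3 (0->3 ok)
  t2 'y' -> {2,3,4}, take 4 (3->4 ok)
  t3 'y' -> {2,3,4}, take 4 (4->4 ok)
  t4 'x' -> {0,1}, take 0 (4->0 ok)
  t5 'y' -> {2,3,4}, take 3 (0->3 ok)
  t6 'y' -> {2,3,4}, take 2 (3->2 ok)
  t7 'x' -> {0,1}, take 1 (2->1 ok)
  t8 'y' -> {2,3,4}, take 3 (1->3 ok)
  t9 'y' -> {2,3,4}, take 2 (3->2 ok)
  t10 'x' -> {0,1}, take 1 (2->1 ok)
  t11 'x' -> {0,1}, take 1 (1->1 ok)
  t12 'y' -> {2,3,4}, take 3 (1->3 ok)
  t13 'y' -> {2,3,4}, take 2 (3->2 ok)
  t14 'x' -> {0,1}, take 1 (2->1 ok)
  t15 'y' -> {2,3,4}, take 2 (1->2 ok)
  t16 'x' -> {0,1}, take 0 (2->0 ok)
  t17 'x' -> {0,1}, take 0 (0->0 ok)
  t18 'x' -> {0,1}, take 0 (0->0 ok)
  t19 'x' -> {0,1}, take 0 (0->0 ok)
  t20 'y' -> {2,3,4}, take 3 (0->3 ok)

0,3,4,4,0,3,2,1,3,2,1,1,3,2,1,2,0,0,0,0,3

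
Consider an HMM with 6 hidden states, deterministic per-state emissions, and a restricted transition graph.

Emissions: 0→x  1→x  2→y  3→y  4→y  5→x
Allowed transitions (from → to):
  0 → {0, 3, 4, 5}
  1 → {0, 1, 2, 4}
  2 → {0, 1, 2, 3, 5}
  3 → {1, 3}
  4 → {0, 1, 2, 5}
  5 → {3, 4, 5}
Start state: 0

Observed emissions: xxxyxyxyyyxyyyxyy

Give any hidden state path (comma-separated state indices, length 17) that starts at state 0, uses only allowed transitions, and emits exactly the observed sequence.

0,0,5,4,1,4,0,3,3,3,1,4,2,3,1,4,2

  [0] x  {0,1,5}  => 0  start
  [1] x  {0,1,5}  => 0  0->0 ok
  [2] x  {0,1,5}  => 5  0->5 ok
  [3] y  {2,3,4}  => 4  5->4 ok
  [4] x  {0,1,5}  => 1  4->1 ok
  [5] y  {2,3,4}  => 4  1->4 ok
  [6] x  {0,1,5}  => 0  4->0 ok
  [7] y  {2,3,4}  => 3  0->3 ok
  [8] y  {2,3,4}  => 3  3->3 ok
  [9] y  {2,3,4}  => 3  3->3 ok
  [10] x  {0,1,5}  => 1  3->1 ok
  [11] y  {2,3,4}  => 4  1->4 ok
  [12] y  {2,3,4}  => 2  4->2 ok
  [13] y  {2,3,4}  => 3  2->3 ok
  [14] x  {0,1,5}  => 1  3->1 ok
  [15] y  {2,3,4}  => 4  1->4 ok
  [16] y  {2,3,4}  => 2  4->2 ok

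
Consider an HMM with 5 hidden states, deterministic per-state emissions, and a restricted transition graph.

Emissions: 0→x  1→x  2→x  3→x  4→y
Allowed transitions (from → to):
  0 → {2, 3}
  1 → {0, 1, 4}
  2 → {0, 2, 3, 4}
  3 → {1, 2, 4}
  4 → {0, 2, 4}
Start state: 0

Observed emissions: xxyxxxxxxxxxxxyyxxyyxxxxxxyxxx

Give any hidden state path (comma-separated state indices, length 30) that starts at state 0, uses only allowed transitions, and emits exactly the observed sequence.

0,2,4,0,2,3,1,1,0,3,1,0,3,1,4,4,2,3,4,4,2,0,2,2,2,3,4,0,3,2

  [0] x  {0,1,2,3}  => 0  start
  [1] x  {0,1,2,3}  => 2  0->2 ok
  [2] y  {4}  => 4  2->4 ok
  [3] x  {0,1,2,3}  => 0  4->0 ok
  [4] x  {0,1,2,3}  => 2  0->2 ok
  [5] x  {0,1,2,3}  => 3  2->3 ok
  [6] x  {0,1,2,3}  => 1  3->1 ok
  [7] x  {0,1,2,3}  => 1  1->1 ok
  [8] x  {0,1,2,3}  => 0  1->0 ok
  [9] x  {0,1,2,3}  => 3  0->3 ok
  [10] x  {0,1,2,3}  => 1  3->1 ok
  [11] x  {0,1,2,3}  => 0  1->0 ok
  [12] x  {0,1,2,3}  => 3  0->3 ok
  [13] x  {0,1,2,3}  => 1  3->1 ok
  [14] y  {4}  => 4  1->4 ok
  [15] y  {4}  => 4  4->4 ok
  [16] x  {0,1,2,3}  => 2  4->2 ok
  [17] x  {0,1,2,3}  => 3  2->3 ok
  [18] y  {4}  => 4  3->4 ok
  [19] y  {4}  => 4  4->4 ok
  [20] x  {0,1,2,3}  => 2  4->2 ok
  [21] x  {0,1,2,3}  => 0  2->0 ok
  [22] x  {0,1,2,3}  => 2  0->2 ok
  [23] x  {0,1,2,3}  => 2  2->2 ok
  [24] x  {0,1,2,3}  => 2  2->2 ok
  [25] x  {0,1,2,3}  => 3  2->3 ok
  [26] y  {4}  => 4  3->4 ok
  [27] x  {0,1,2,3}  => 0  4->0 ok
  [28] x  {0,1,2,3}  => 3  0->3 ok
  [29] x  {0,1,2,3}  => 2  3->2 ok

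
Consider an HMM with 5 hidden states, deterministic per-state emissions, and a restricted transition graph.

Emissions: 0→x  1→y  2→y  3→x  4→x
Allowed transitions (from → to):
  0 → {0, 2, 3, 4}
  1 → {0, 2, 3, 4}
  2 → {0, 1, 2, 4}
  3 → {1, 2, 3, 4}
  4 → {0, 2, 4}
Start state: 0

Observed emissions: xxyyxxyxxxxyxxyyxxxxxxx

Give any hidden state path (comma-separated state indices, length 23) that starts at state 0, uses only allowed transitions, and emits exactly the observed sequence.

0,4,2,2,4,4,2,4,0,3,3,1,0,0,2,2,0,3,4,0,0,0,4

  pos 0: x in {0,3,4}, choose 0; start
  pos 1: x in {0,3,4}, choose 4; 0->4 ok
  pos 2: y in {1,2}, choose 2; 4->2 ok
  pos 3: y in {1,2}, choose 2; 2->2 ok
  pos 4: x in {0,3,4}, choose 4; 2->4 ok
  pos 5: x in {0,3,4}, choose 4; 4->4 ok
  pos 6: y in {1,2}, choose 2; 4->2 ok
  pos 7: x in {0,3,4}, choose 4; 2->4 ok
  pos 8: x in {0,3,4}, choose 0; 4->0 ok
  pos 9: x in {0,3,4}, choose 3; 0->3 ok
  pos 10: x in {0,3,4}, choose 3; 3->3 ok
  pos 11: y in {1,2}, choose 1; 3->1 ok
  pos 12: x in {0,3,4}, choose 0; 1->0 ok
  pos 13: x in {0,3,4}, choose 0; 0->0 ok
  pos 14: y in {1,2}, choose 2; 0->2 ok
  pos 15: y in {1,2}, choose 2; 2->2 ok
  pos 16: x in {0,3,4}, choose 0; 2->0 ok
  pos 17: x in {0,3,4}, choose 3; 0->3 ok
  pos 18: x in {0,3,4}, choose 4; 3->4 ok
  pos 19: x in {0,3,4}, choose 0; 4->0 ok
  pos 20: x in {0,3,4}, choose 0; 0->0 ok
  pos 21: x in {0,3,4}, choose 0; 0->0 ok
  pos 22: x in {0,3,4}, choose 4; 0->4 ok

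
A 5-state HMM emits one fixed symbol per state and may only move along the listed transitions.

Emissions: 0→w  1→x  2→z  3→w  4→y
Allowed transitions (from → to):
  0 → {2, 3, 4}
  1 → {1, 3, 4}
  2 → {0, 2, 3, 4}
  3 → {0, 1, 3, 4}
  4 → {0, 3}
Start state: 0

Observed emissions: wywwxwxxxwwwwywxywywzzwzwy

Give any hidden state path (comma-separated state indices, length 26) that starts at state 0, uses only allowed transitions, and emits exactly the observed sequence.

  [0] w  {0,3}  => 0  start
  [1] y  {4}  => 4  0->4 ok
  [2] w  {0,3}  => 0  4->0 ok
  [3] w  {0,3}  => 3  0->3 ok
  [4] x  {1}  => 1  3->1 ok
  [5] w  {0,3}  => 3  1->3 ok
  [6] x  {1}  => 1  3->1 ok
  [7] x  {1}  => 1  1->1 ok
  [8] x  {1}  => 1  1->1 ok
  [9] w  {0,3}  => 3  1->3 ok
  [10] w  {0,3}  => 3  3->3 ok
  [11] w  {0,3}  => 3  3->3 ok
  [12] w  {0,3}  => 3  3->3 ok
  [13] y  {4}  => 4  3->4 ok
  [14] w  {0,3}  => 3  4->3 ok
  [15] x  {1}  => 1  3->1 ok
  [16] y  {4}  => 4  1->4 ok
  [17] w  {0,3}  => 0  4->0 ok
  [18] y  {4}  => 4  0->4 ok
  [19] w  {0,3}  => 0  4->0 ok
  [20] z  {2}  => 2  0->2 ok
  [21] z  {2}  => 2  2->2 ok
  [22] w  {0,3}  => 0  2->0 ok
  [23] z  {2}  => 2  0->2 ok
  [24] w  {0,3}  => 0  2->0 ok
  [25] y  {4}  => 4  0->4 ok

0,4,0,3,1,3,1,1,1,3,3,3,3,4,3,1,4,0,4,0,2,2,0,2,0,4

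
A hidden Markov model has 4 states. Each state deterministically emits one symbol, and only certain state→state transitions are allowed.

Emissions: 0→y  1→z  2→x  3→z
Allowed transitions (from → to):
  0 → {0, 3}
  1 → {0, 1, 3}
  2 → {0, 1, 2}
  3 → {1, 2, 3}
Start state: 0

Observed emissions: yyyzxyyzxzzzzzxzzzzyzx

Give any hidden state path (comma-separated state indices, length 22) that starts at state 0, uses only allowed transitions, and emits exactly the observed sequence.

  t0 'y' -> {0}, take 0 (start)
  t1 'y' -> {0}, take 0 (0->0 ok)
  t2 'y' -> {0}, take 0 (0->0 ok)
  t3 'z' -> {1,3}, take 3 (0->3 ok)
  t4 'x' -> {2}, take 2 (3->2 ok)
  t5 'y' -> {0}, take 0 (2->0 ok)
  t6 'y' -> {0}, take 0 (0->0 ok)
  t7 'z' -> {1,3}, take 3 (0->3 ok)
  t8 'x' -> {2}, take 2 (3->2 ok)
  t9 'z' -> {1,3}, take 1 (2->1 ok)
  t10 'z' -> {1,3}, take 1 (1->1 ok)
  t11 'z' -> {1,3}, take 3 (1->3 ok)
  t12 'z' -> {1,3}, take 3 (3->3 ok)
  t13 'z' -> {1,3}, take 3 (3->3 ok)
  t14 'x' -> {2}, take 2 (3->2 ok)
  t15 'z' -> {1,3}, take 1 (2->1 ok)
  t16 'z' -> {1,3}, take 1 (1->1 ok)
  t17 'z' -> {1,3}, take 1 (1->1 ok)
  t18 'z' -> {1,3}, take 1 (1->1 ok)
  t19 'y' -> {0}, take 0 (1->0 ok)
  t20 'z' -> {1,3}, take 3 (0->3 ok)
  t21 'x' -> {2}, take 2 (3->2 ok)

0,0,0,3,2,0,0,3,2,1,1,3,3,3,2,1,1,1,1,0,3,2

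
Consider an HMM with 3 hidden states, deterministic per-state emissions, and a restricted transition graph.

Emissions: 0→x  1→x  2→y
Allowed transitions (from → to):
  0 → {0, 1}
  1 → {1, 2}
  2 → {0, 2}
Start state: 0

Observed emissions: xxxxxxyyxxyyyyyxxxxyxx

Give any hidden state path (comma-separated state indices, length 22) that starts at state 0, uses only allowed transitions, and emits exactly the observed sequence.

0,0,0,1,1,1,2,2,0,1,2,2,2,2,2,0,0,0,1,2,0,0

  pos 0: x in {0,1}, choose 0; start
  pos 1: x in {0,1}, choose 0; 0->0 ok
  pos 2: x in {0,1}, choose 0; 0->0 ok
  pos 3: x in {0,1}, choose 1; 0->1 ok
  pos 4: x in {0,1}, choose 1; 1->1 ok
  pos 5: x in {0,1}, choose 1; 1->1 ok
  pos 6: y in {2}, choose 2; 1->2 ok
  pos 7: y in {2}, choose 2; 2->2 ok
  pos 8: x in {0,1}, choose 0; 2->0 ok
  pos 9: x in {0,1}, choose 1; 0->1 ok
  pos 10: y in {2}, choose 2; 1->2 ok
  pos 11: y in {2}, choose 2; 2->2 ok
  pos 12: y in {2}, choose 2; 2->2 ok
  pos 13: y in {2}, choose 2; 2->2 ok
  pos 14: y in {2}, choose 2; 2->2 ok
  pos 15: x in {0,1}, choose 0; 2->0 ok
  pos 16: x in {0,1}, choose 0; 0->0 ok
  pos 17: x in {0,1}, choose 0; 0->0 ok
  pos 18: x in {0,1}, choose 1; 0->1 ok
  pos 19: y in {2}, choose 2; 1->2 ok
  pos 20: x in {0,1}, choose 0; 2->0 ok
  pos 21: x in {0,1}, choose 0; 0->0 ok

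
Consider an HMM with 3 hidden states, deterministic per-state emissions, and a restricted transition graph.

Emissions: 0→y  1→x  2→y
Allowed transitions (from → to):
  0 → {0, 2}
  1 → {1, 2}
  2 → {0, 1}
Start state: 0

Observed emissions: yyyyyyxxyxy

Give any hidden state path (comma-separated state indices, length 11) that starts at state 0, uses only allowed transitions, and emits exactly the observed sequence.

0,2,0,0,0,2,1,1,2,1,2

  pos 0: y in {0,2}, choose 0; start
  pos 1: y in {0,2}, choose 2; 0->2 ok
  pos 2: y in {0,2}, choose 0; 2->0 ok
  pos 3: y in {0,2}, choose 0; 0->0 ok
  pos 4: y in {0,2}, choose 0; 0->0 ok
  pos 5: y in {0,2}, choose 2; 0->2 ok
  pos 6: x in {1}, choose 1; 2->1 ok
  pos 7: x in {1}, choose 1; 1->1 ok
  pos 8: y in {0,2}, choose 2; 1->2 ok
  pos 9: x in {1}, choose 1; 2->1 ok
  pos 10: y in {0,2}, choose 2; 1->2 ok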